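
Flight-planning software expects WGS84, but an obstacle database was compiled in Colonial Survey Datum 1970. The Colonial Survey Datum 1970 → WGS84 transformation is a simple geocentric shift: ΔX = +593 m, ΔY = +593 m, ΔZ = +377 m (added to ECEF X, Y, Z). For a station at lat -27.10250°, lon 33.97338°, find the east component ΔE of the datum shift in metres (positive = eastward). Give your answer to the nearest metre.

At φ = -27.10250°, λ = 33.97338°: sin φ = -0.455584, cos φ = 0.890193, sin λ = 0.558808, cos λ = 0.829297.
ΔE = −sin λ·ΔX + cos λ·ΔY = −(0.558808)·(593) + (0.829297)·(593) = 160.40 m.

ΔE = 160 m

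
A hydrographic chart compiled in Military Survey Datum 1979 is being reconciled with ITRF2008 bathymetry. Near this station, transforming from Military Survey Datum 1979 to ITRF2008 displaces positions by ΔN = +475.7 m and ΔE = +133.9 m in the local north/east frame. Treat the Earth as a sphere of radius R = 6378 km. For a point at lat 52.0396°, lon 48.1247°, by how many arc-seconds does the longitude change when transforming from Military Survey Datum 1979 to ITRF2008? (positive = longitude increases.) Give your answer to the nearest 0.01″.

At latitude 52.0396°, cos φ = 0.615117.
One radian of longitude at latitude φ spans R cos φ, so Δλ = ΔE / (R cos φ) = 133.9 / (6378000 × 0.615117) = 3.4130e-05 rad = 7.040″.

Δλ = 7.04″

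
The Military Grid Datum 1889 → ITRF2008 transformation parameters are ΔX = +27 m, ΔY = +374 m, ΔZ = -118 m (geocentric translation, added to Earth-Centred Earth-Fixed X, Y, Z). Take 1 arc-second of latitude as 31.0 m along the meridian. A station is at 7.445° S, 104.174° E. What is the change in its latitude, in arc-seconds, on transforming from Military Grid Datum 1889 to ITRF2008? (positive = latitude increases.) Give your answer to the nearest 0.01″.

sin φ = -0.129574, cos φ = 0.991570, sin λ = 0.969557, cos λ = -0.244867.
North component: ΔN = −sin φ cos λ·ΔX − sin φ sin λ·ΔY + cos φ·ΔZ = −(-0.129574)(-0.244867)(27) − (-0.129574)(0.969557)(374) + (0.991570)(-118) = -70.88 m.
1° of latitude spans 3600 × 31.00 = 111600 m, so Δφ = -70.88 / 111600 × 3600 = -2.286″.

Δφ = -2.29″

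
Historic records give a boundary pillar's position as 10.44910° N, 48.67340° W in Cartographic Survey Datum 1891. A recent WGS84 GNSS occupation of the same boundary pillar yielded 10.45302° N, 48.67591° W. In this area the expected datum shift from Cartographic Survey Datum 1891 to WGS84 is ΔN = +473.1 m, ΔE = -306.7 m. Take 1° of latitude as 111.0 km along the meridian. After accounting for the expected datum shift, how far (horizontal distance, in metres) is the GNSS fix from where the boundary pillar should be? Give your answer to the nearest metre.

Observed coordinate differences: Δφ = +0.00392°, Δλ = -0.00251°.
Converting to metres (1° lat = 111000 m, cos φ = 0.983416): observed ΔN = 435.1 m, observed ΔE = -274.0 m.
Subtracting the expected shift leaves a residual of 435.1 − (473.1) = -38.0 m north and -274.0 − (-306.7) = 32.7 m east.
Residual distance = √((-38.0)² + 32.7²) = 50.1 m.

50 m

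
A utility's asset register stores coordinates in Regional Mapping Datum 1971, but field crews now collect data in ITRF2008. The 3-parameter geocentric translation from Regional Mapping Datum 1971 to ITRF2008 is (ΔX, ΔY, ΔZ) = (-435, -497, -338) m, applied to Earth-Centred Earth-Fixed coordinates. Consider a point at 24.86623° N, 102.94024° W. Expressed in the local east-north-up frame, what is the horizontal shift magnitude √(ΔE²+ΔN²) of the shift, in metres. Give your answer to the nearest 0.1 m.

The local east axis at (φ, λ) is (−sin λ, cos λ, 0), so ΔE = −sin(-102.94024°)·(-435) + cos(-102.94024°)·(-497) = -312.66 m.
The local north axis is (−sin φ cos λ, −sin φ sin λ, cos φ), giving ΔN = -40.962 − 203.682 − 306.665 = -551.31 m.
Horizontal magnitude = √(ΔE² + ΔN²) = √((-312.66)² + (-551.31)²) = 633.79 m.

633.8 m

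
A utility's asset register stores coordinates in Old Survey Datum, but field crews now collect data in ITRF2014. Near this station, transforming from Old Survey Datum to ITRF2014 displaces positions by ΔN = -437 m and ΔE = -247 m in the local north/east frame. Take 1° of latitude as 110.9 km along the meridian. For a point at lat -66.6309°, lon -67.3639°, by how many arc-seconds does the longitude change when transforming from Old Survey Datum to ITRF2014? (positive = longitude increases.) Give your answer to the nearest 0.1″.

At latitude -66.6309°, cos φ = 0.396653.
1° of longitude at this latitude = 110.9 × cos φ = 43.99 km, so Δλ = -247.0 / 43988.8 = -0.0056151° = -20.214″.

Δλ = -20.2″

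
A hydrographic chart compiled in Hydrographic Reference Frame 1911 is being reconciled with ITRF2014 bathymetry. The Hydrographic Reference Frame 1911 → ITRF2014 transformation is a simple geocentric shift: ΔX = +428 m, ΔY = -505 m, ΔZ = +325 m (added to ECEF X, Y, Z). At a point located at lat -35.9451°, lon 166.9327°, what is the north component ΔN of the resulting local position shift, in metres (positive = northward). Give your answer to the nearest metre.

ΔN = -49 m

At φ = -35.9451°, λ = 166.9327°: sin φ = -0.587010, cos φ = 0.809580, sin λ = 0.226095, cos λ = -0.974105.
ΔN = −sin φ cos λ·ΔX − sin φ sin λ·ΔY + cos φ·ΔZ = −(-0.587010)(-0.974105)(428) − (-0.587010)(0.226095)(-505) + (0.809580)(325) = -48.64 m.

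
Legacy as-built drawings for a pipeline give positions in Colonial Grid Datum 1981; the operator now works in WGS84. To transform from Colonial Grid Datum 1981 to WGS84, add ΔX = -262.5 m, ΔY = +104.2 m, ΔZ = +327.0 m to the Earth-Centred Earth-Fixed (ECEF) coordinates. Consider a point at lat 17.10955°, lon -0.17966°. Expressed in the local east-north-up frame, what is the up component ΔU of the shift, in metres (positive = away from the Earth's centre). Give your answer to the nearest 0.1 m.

At φ = 17.10955°, λ = -0.17966°: sin φ = 0.294200, cos φ = 0.955744, sin λ = -0.003136, cos λ = 0.999995.
ΔU = cos φ cos λ·ΔX + cos φ sin λ·ΔY + sin φ·ΔZ = (0.955744)(0.999995)(-262.5) + (0.955744)(-0.003136)(104.2) + (0.294200)(327.0) = -154.99 m.

ΔU = -155.0 m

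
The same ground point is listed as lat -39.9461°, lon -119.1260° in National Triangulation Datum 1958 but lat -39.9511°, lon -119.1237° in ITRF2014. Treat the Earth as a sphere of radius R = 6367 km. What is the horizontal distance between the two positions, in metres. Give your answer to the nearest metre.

Δφ = -39.9511° − -39.9461° = -0.0050°; Δλ = -119.1237° − -119.1260° = +0.0023°.
1° along a meridian = πR/180 = 111125 m.
ΔN = Δφ × 111125 = -555.6 m; ΔE = Δλ × 111125 × cos(-39.9461°) = +0.0023 × 111125 × 0.766649 = 195.9 m.
Distance = √(ΔE² + ΔN²) = √(195.9² + (-555.6)²) = 589.2 m.

589 m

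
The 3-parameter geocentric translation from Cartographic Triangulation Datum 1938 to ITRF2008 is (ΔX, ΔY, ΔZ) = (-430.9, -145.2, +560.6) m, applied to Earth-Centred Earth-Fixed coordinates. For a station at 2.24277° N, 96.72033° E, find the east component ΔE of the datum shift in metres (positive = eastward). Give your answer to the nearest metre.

The local east axis at (φ, λ) is (−sin λ, cos λ, 0), so ΔE = −sin(96.72033°)·(-430.9) + cos(96.72033°)·(-145.2) = 444.93 m.

ΔE = 445 m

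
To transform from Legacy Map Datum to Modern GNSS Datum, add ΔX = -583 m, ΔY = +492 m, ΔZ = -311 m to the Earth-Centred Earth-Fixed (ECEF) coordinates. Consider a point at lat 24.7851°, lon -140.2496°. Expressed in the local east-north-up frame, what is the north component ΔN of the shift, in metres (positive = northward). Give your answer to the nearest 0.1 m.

The local north axis is (−sin φ cos λ, −sin φ sin λ, cos φ), giving ΔN = -187.906 + 131.888 − 282.353 = -338.37 m.

ΔN = -338.4 m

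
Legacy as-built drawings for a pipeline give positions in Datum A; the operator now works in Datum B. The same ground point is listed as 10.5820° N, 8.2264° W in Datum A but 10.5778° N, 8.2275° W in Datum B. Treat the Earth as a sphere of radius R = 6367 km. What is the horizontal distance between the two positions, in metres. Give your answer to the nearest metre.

Δφ = 10.5778° − 10.5820° = -0.0042°; Δλ = -8.2275° − -8.2264° = -0.0011°.
1° along a meridian = πR/180 = 111125 m.
ΔN = Δφ × 111125 = -466.7 m; ΔE = Δλ × 111125 × cos(10.5820°) = -0.0011 × 111125 × 0.982993 = -120.2 m.
Distance = √(ΔE² + ΔN²) = √((-120.2)² + (-466.7)²) = 481.9 m.

482 m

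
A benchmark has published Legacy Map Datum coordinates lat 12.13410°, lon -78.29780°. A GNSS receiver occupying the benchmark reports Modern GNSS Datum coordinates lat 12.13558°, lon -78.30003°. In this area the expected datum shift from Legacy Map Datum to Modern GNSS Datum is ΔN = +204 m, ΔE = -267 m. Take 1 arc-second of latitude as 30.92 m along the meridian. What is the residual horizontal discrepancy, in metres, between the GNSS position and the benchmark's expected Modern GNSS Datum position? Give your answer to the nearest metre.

46 m

Observed coordinate differences: Δφ = +0.00148°, Δλ = -0.00223°.
Converting to metres (1° lat = 111312 m, cos φ = 0.977658): observed ΔN = 164.7 m, observed ΔE = -242.7 m.
Subtracting the expected shift leaves a residual of 164.7 − (204) = -39.3 m north and -242.7 − (-267) = 24.3 m east.
Residual distance = √((-39.3)² + 24.3²) = 46.2 m.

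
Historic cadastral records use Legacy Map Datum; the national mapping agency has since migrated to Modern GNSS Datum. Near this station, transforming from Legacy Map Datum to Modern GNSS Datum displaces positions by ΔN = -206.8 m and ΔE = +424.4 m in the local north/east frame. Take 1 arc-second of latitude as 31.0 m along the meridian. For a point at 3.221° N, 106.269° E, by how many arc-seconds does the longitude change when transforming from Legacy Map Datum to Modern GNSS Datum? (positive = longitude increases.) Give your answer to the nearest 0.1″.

Δλ = 13.7″

At latitude 3.221°, cos φ = 0.998420.
1″ of longitude at this latitude = 31.00 × cos φ = 30.9510 m, so Δλ = 424.4 / 30.9510 = 13.712″.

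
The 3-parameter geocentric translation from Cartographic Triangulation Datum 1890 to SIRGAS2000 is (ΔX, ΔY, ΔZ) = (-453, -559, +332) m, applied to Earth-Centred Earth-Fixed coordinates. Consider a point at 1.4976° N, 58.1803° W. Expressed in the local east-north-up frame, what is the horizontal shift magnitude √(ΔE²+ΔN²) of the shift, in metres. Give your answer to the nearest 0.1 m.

At φ = 1.4976°, λ = -58.1803°: sin φ = 0.026135, cos φ = 0.999658, sin λ = -0.849711, cos λ = 0.527248.
ΔE = −sin λ·ΔX + cos λ·ΔY = −(-0.849711)·(-453) + (0.527248)·(-559) = -679.65 m.
ΔN = −sin φ cos λ·ΔX − sin φ sin λ·ΔY + cos φ·ΔZ = −(0.026135)(0.527248)(-453) − (0.026135)(-0.849711)(-559) + (0.999658)(332) = 325.71 m.
Horizontal magnitude = √(ΔE² + ΔN²) = √((-679.65)² + 325.71²) = 753.67 m.

753.7 m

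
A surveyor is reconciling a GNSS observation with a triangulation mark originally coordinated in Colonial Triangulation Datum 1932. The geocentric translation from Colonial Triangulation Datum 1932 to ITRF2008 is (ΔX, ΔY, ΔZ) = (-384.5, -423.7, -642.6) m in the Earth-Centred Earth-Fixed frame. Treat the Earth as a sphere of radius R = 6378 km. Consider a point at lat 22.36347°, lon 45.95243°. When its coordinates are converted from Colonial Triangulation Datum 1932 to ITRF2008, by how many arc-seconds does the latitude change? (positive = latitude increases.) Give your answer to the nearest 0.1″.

Δφ = -12.2″

sin φ = 0.380481, cos φ = 0.924789, sin λ = 0.718763, cos λ = 0.695255.
North component: ΔN = −sin φ cos λ·ΔX − sin φ sin λ·ΔY + cos φ·ΔZ = −(0.380481)(0.695255)(-384.5) − (0.380481)(0.718763)(-423.7) + (0.924789)(-642.6) = -376.69 m.
1° of latitude spans πR/180 = 111317 m, so Δφ = -376.69 / 111317 × 3600 = -12.182″.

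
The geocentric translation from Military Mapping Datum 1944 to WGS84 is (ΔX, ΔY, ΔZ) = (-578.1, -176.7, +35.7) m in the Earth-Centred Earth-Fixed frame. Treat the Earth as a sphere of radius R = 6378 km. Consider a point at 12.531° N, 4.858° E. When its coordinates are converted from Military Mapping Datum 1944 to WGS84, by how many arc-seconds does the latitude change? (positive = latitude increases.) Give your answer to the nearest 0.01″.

sin φ = 0.216968, cos φ = 0.976179, sin λ = 0.084687, cos λ = 0.996408.
North component: ΔN = −sin φ cos λ·ΔX − sin φ sin λ·ΔY + cos φ·ΔZ = −(0.216968)(0.996408)(-578.1) − (0.216968)(0.084687)(-176.7) + (0.976179)(35.7) = 163.07 m.
1° of latitude spans πR/180 = 111317 m, so Δφ = 163.07 / 111317 × 3600 = 5.274″.

Δφ = 5.27″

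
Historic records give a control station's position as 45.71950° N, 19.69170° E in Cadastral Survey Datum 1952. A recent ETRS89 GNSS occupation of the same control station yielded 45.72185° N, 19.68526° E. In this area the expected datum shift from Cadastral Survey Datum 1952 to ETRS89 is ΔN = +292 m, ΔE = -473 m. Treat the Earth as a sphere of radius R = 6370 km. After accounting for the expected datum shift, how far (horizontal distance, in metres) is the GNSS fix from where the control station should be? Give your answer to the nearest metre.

41 m

Observed coordinate differences: Δφ = +0.00235°, Δλ = -0.00644°.
Converting to metres (1° lat = 111177 m, cos φ = 0.698172): observed ΔN = 261.3 m, observed ΔE = -499.9 m.
Subtracting the expected shift leaves a residual of 261.3 − (292) = -30.7 m north and -499.9 − (-473) = -26.9 m east.
Residual distance = √((-30.7)² + (-26.9)²) = 40.8 m.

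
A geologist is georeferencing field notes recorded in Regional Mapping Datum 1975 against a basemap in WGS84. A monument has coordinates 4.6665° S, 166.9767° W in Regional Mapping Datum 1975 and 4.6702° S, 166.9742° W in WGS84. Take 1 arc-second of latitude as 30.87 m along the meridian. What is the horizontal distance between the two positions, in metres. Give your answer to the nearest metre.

Δφ = -4.6702° − -4.6665° = -0.0037°; Δλ = -166.9742° − -166.9767° = +0.0025°.
1° of latitude = 3600 × 30.87 = 111132 m.
ΔN = Δφ × 111132 = -411.2 m; ΔE = Δλ × 111132 × cos(-4.6665°) = +0.0025 × 111132 × 0.996685 = 276.9 m.
Distance = √(ΔE² + ΔN²) = √(276.9² + (-411.2)²) = 495.7 m.

496 m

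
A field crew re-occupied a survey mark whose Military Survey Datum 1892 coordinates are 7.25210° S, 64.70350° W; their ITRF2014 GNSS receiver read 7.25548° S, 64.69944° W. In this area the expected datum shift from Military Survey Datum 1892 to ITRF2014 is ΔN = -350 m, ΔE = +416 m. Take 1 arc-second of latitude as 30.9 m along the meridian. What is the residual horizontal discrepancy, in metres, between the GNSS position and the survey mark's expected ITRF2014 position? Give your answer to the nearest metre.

Observed coordinate differences: Δφ = -0.00338°, Δλ = +0.00406°.
Converting to metres (1° lat = 111240 m, cos φ = 0.992000): observed ΔN = -376.0 m, observed ΔE = 448.0 m.
Subtracting the expected shift leaves a residual of -376.0 − (-350) = -26.0 m north and 448.0 − (416) = 32.0 m east.
Residual distance = √((-26.0)² + 32.0²) = 41.2 m.

41 m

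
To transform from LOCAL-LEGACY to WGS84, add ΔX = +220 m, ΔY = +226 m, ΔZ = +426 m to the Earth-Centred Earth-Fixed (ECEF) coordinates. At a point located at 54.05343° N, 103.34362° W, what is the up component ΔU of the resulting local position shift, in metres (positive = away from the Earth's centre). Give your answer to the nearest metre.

The local up (radial) axis is (cos φ cos λ, cos φ sin λ, sin φ), giving ΔU = -29.806 − 129.087 + 344.875 = 185.98 m.

ΔU = 186 m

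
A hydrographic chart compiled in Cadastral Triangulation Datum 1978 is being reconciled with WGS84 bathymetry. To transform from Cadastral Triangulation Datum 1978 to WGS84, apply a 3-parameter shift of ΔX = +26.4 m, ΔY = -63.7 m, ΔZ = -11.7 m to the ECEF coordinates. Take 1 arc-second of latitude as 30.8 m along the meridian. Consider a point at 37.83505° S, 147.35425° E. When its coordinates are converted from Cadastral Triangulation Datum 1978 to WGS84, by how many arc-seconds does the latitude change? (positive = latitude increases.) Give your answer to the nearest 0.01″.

sin φ = -0.613390, cos φ = 0.789780, sin λ = 0.539443, cos λ = -0.842022.
North component: ΔN = −sin φ cos λ·ΔX − sin φ sin λ·ΔY + cos φ·ΔZ = −(-0.613390)(-0.842022)(26.4) − (-0.613390)(0.539443)(-63.7) + (0.789780)(-11.7) = -43.95 m.
1° of latitude spans 3600 × 30.80 = 110880 m, so Δφ = -43.95 / 110880 × 3600 = -1.427″.

Δφ = -1.43″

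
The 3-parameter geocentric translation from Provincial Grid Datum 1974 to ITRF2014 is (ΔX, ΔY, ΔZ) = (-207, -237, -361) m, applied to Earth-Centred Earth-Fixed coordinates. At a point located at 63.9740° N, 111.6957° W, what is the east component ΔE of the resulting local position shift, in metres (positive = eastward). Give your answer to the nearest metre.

At φ = 63.9740°, λ = -111.6957°: sin φ = 0.898595, cos φ = 0.438779, sin λ = -0.929160, cos λ = -0.369677.
ΔE = −sin λ·ΔX + cos λ·ΔY = −(-0.929160)·(-207) + (-0.369677)·(-237) = -104.72 m.

ΔE = -105 m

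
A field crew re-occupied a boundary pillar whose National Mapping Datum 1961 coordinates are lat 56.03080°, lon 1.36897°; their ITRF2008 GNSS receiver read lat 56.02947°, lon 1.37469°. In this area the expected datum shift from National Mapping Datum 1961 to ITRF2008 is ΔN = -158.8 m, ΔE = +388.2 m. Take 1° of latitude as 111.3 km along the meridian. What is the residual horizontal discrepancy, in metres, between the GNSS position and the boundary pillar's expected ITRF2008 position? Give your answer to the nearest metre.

Observed coordinate differences: Δφ = -0.00133°, Δλ = +0.00572°.
Converting to metres (1° lat = 111300 m, cos φ = 0.558747): observed ΔN = -148.0 m, observed ΔE = 355.7 m.
Subtracting the expected shift leaves a residual of -148.0 − (-158.8) = 10.8 m north and 355.7 − (388.2) = -32.5 m east.
Residual distance = √(10.8² + (-32.5)²) = 34.2 m.

34 m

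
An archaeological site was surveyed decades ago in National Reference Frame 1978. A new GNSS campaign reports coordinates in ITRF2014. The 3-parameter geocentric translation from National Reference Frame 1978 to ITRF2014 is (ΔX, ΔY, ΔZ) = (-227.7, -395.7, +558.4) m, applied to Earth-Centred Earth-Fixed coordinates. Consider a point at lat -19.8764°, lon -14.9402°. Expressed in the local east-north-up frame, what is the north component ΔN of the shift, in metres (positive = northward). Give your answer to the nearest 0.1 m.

ΔN = 485.0 m

At φ = -19.8764°, λ = -14.9402°: sin φ = -0.339992, cos φ = 0.940428, sin λ = -0.257811, cos λ = 0.966195.
ΔN = −sin φ cos λ·ΔX − sin φ sin λ·ΔY + cos φ·ΔZ = −(-0.339992)(0.966195)(-227.7) − (-0.339992)(-0.257811)(-395.7) + (0.940428)(558.4) = 485.02 m.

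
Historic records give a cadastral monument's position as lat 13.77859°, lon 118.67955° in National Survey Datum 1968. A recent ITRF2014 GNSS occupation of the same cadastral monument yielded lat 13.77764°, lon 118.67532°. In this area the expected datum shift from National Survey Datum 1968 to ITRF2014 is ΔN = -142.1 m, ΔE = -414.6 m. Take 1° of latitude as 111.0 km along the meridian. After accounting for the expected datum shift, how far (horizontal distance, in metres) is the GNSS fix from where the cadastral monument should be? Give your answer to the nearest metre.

55 m

Observed coordinate differences: Δφ = -0.00095°, Δλ = -0.00423°.
Converting to metres (1° lat = 111000 m, cos φ = 0.971223): observed ΔN = -105.4 m, observed ΔE = -456.0 m.
Subtracting the expected shift leaves a residual of -105.4 − (-142.1) = 36.7 m north and -456.0 − (-414.6) = -41.4 m east.
Residual distance = √(36.7² + (-41.4)²) = 55.3 m.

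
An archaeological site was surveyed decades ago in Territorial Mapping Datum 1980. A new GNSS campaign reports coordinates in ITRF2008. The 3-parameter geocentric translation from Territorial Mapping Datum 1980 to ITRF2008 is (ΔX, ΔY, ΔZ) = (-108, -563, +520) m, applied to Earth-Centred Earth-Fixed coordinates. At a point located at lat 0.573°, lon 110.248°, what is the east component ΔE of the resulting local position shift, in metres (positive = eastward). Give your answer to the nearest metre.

ΔE = 296 m

At φ = 0.573°, λ = 110.248°: sin φ = 0.010001, cos φ = 0.999950, sin λ = 0.938203, cos λ = -0.346084.
ΔE = −sin λ·ΔX + cos λ·ΔY = −(0.938203)·(-108) + (-0.346084)·(-563) = 296.17 m.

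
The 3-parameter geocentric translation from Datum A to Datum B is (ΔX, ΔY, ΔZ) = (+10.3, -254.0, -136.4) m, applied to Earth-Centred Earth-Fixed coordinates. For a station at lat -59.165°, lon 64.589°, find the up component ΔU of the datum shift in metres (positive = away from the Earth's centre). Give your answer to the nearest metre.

The local up (radial) axis is (cos φ cos λ, cos φ sin λ, sin φ), giving ΔU = 2.265 − 117.596 + 117.119 = 1.79 m.

ΔU = 2 m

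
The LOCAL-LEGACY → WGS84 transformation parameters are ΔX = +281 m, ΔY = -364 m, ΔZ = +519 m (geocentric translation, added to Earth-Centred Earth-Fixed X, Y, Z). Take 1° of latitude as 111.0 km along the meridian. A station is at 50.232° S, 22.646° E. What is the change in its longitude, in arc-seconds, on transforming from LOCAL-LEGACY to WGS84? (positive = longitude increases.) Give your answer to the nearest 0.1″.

sin φ = -0.768641, cos φ = 0.639681, sin λ = 0.385036, cos λ = 0.922901.
East component: ΔE = −sin λ·ΔX + cos λ·ΔY = −(0.385036)(281) + (0.922901)(-364) = -444.13 m.
1° of latitude spans 111000 m; at latitude φ, 1° of longitude spans that × cos φ = 71004.5 m, so Δλ = -444.13 / 71004.5 × 3600 = -22.518″.

Δλ = -22.5″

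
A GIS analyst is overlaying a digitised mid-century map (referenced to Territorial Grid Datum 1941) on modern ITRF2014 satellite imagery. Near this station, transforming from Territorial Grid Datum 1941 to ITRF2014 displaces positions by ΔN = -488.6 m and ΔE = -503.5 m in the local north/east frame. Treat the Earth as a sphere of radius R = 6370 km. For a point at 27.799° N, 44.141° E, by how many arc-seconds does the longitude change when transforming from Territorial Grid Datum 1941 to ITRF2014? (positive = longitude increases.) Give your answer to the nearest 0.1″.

At latitude 27.799°, cos φ = 0.884589.
One radian of longitude at latitude φ spans R cos φ, so Δλ = ΔE / (R cos φ) = -503.5 / (6370000 × 0.884589) = -8.9355e-05 rad = -18.431″.

Δλ = -18.4″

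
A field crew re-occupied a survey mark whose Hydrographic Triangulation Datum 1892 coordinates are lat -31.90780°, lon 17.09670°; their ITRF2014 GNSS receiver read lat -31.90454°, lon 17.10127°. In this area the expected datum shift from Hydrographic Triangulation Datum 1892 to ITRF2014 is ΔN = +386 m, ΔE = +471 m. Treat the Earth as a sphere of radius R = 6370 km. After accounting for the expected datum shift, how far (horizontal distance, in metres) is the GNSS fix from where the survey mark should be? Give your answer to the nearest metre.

Observed coordinate differences: Δφ = +0.00326°, Δλ = +0.00457°.
Converting to metres (1° lat = 111177 m, cos φ = 0.848900): observed ΔN = 362.4 m, observed ΔE = 431.3 m.
Subtracting the expected shift leaves a residual of 362.4 − (386) = -23.6 m north and 431.3 − (471) = -39.7 m east.
Residual distance = √((-23.6)² + (-39.7)²) = 46.2 m.

46 m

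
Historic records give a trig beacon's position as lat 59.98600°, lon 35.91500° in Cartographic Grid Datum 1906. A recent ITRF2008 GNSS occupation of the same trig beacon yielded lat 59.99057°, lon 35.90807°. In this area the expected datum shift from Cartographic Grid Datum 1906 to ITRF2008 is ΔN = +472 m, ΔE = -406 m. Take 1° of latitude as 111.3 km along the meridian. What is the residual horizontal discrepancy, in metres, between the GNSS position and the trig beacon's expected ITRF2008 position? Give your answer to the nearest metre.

42 m

Observed coordinate differences: Δφ = +0.00457°, Δλ = -0.00693°.
Converting to metres (1° lat = 111300 m, cos φ = 0.500212): observed ΔN = 508.6 m, observed ΔE = -385.8 m.
Subtracting the expected shift leaves a residual of 508.6 − (472) = 36.6 m north and -385.8 − (-406) = 20.2 m east.
Residual distance = √(36.6² + 20.2²) = 41.8 m.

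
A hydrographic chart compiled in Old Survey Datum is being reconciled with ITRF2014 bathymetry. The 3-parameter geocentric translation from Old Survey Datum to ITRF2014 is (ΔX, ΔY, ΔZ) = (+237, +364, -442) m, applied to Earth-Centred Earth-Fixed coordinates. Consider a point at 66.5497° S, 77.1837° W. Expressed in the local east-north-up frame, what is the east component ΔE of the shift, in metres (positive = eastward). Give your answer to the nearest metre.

ΔE = 312 m

The local east axis at (φ, λ) is (−sin λ, cos λ, 0), so ΔE = −sin(-77.1837°)·237 + cos(-77.1837°)·364 = 311.84 m.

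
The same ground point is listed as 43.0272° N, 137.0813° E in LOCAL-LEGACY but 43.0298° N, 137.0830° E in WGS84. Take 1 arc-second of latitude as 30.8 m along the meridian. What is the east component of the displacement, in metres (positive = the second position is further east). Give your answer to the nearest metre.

ΔE = 138 m

Δφ = 43.0298° − 43.0272° = +0.0026°; Δλ = 137.0830° − 137.0813° = +0.0017°.
1° of latitude = 3600 × 30.80 = 110880 m.
ΔN = Δφ × 110880 = 288.3 m; ΔE = Δλ × 110880 × cos(43.0272°) = +0.0017 × 110880 × 0.731030 = 137.8 m.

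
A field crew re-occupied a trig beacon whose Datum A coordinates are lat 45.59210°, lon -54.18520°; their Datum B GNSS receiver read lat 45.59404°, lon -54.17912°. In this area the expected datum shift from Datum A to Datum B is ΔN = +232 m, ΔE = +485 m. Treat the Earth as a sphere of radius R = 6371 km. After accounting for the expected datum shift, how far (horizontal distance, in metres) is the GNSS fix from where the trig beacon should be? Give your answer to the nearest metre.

Observed coordinate differences: Δφ = +0.00194°, Δλ = +0.00608°.
Converting to metres (1° lat = 111195 m, cos φ = 0.699762): observed ΔN = 215.7 m, observed ΔE = 473.1 m.
Subtracting the expected shift leaves a residual of 215.7 − (232) = -16.3 m north and 473.1 − (485) = -11.9 m east.
Residual distance = √((-16.3)² + (-11.9)²) = 20.2 m.

20 m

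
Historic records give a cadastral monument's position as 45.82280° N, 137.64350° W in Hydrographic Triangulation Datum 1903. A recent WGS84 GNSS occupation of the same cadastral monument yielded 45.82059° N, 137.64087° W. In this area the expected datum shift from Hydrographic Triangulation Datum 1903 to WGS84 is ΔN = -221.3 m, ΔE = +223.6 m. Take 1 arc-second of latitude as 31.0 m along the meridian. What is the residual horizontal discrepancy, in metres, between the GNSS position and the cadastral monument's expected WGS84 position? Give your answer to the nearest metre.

Observed coordinate differences: Δφ = -0.00221°, Δλ = +0.00263°.
Converting to metres (1° lat = 111600 m, cos φ = 0.696880): observed ΔN = -246.6 m, observed ΔE = 204.5 m.
Subtracting the expected shift leaves a residual of -246.6 − (-221.3) = -25.3 m north and 204.5 − (223.6) = -19.1 m east.
Residual distance = √((-25.3)² + (-19.1)²) = 31.7 m.

32 m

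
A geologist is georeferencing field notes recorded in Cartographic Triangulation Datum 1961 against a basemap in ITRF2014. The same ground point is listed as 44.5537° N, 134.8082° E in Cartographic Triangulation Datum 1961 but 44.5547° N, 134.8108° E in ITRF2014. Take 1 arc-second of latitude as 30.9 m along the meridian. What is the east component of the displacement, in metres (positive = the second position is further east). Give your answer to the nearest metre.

Δφ = 44.5547° − 44.5537° = +0.0010°; Δλ = 134.8108° − 134.8082° = +0.0026°.
1° of latitude = 3600 × 30.90 = 111240 m.
ΔN = Δφ × 111240 = 111.2 m; ΔE = Δλ × 111240 × cos(44.5537°) = +0.0026 × 111240 × 0.712593 = 206.1 m.

ΔE = 206 m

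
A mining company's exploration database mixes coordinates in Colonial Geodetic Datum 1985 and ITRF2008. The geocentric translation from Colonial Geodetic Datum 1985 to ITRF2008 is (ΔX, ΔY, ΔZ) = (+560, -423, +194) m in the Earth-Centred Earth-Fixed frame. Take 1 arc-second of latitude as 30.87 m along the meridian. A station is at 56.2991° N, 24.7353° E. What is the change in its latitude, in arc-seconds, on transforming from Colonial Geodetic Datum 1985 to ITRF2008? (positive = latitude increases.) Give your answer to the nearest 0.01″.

sin φ = 0.831945, cos φ = 0.554857, sin λ = 0.418427, cos λ = 0.908251.
North component: ΔN = −sin φ cos λ·ΔX − sin φ sin λ·ΔY + cos φ·ΔZ = −(0.831945)(0.908251)(560) − (0.831945)(0.418427)(-423) + (0.554857)(194) = -168.25 m.
1° of latitude spans 3600 × 30.87 = 111132 m, so Δφ = -168.25 / 111132 × 3600 = -5.450″.

Δφ = -5.45″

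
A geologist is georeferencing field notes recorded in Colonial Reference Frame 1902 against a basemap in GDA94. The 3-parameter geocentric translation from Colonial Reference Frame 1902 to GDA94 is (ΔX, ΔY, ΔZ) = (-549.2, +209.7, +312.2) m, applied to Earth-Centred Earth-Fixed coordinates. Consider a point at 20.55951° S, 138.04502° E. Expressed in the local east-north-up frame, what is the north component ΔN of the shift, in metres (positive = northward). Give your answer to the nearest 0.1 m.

ΔN = 485.0 m

At φ = -20.55951°, λ = 138.04502°: sin φ = -0.351180, cos φ = 0.936308, sin λ = 0.668546, cos λ = -0.743670.
ΔN = −sin φ cos λ·ΔX − sin φ sin λ·ΔY + cos φ·ΔZ = −(-0.351180)(-0.743670)(-549.2) − (-0.351180)(0.668546)(209.7) + (0.936308)(312.2) = 484.98 m.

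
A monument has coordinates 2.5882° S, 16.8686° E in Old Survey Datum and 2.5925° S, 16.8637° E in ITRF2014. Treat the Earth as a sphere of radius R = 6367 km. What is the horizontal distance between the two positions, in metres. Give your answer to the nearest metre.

Δφ = -2.5925° − -2.5882° = -0.0043°; Δλ = 16.8637° − 16.8686° = -0.0049°.
1° along a meridian = πR/180 = 111125 m.
ΔN = Δφ × 111125 = -477.8 m; ΔE = Δλ × 111125 × cos(-2.5882°) = -0.0049 × 111125 × 0.998980 = -544.0 m.
Distance = √(ΔE² + ΔN²) = √((-544.0)² + (-477.8)²) = 724.0 m.

724 m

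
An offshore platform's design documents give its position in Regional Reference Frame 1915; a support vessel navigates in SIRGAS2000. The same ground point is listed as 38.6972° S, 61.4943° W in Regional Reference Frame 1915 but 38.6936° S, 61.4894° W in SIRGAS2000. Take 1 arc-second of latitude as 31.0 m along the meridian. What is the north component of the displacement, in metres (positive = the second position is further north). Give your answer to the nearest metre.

ΔN = 402 m

Δφ = -38.6936° − -38.6972° = +0.0036°; Δλ = -61.4894° − -61.4943° = +0.0049°.
1° of latitude = 3600 × 31.00 = 111600 m.
ΔN = Δφ × 111600 = 401.8 m; ΔE = Δλ × 111600 × cos(-38.6972°) = +0.0049 × 111600 × 0.780461 = 426.8 m.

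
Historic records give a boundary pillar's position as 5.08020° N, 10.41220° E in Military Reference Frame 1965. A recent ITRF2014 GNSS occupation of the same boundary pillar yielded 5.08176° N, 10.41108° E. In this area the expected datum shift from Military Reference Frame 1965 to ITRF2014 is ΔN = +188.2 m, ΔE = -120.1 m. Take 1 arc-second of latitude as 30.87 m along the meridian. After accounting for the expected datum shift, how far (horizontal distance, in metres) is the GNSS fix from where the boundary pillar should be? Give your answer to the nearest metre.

Observed coordinate differences: Δφ = +0.00156°, Δλ = -0.00112°.
Converting to metres (1° lat = 111132 m, cos φ = 0.996072): observed ΔN = 173.4 m, observed ΔE = -124.0 m.
Subtracting the expected shift leaves a residual of 173.4 − (188.2) = -14.8 m north and -124.0 − (-120.1) = -3.9 m east.
Residual distance = √((-14.8)² + (-3.9)²) = 15.3 m.

15 m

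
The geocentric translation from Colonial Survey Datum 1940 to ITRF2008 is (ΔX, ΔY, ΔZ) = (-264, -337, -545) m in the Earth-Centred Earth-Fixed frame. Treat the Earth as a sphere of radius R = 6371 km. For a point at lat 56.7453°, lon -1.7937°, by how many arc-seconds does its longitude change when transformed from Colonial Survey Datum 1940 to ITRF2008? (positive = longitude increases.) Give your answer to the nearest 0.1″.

Δλ = -20.4″

sin φ = 0.836241, cos φ = 0.548362, sin λ = -0.031301, cos λ = 0.999510.
East component: ΔE = −sin λ·ΔX + cos λ·ΔY = −(-0.031301)(-264) + (0.999510)(-337) = -345.10 m.
1° of latitude spans πR/180 = 111195 m; at latitude φ, 1° of longitude spans that × cos φ = 60975.1 m, so Δλ = -345.10 / 60975.1 × 3600 = -20.375″.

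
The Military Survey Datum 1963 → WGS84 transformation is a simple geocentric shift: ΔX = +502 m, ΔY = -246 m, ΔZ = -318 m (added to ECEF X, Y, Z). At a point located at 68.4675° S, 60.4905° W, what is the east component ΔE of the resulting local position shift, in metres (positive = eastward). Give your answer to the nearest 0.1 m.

At φ = -68.4675°, λ = -60.4905°: sin φ = -0.930210, cos φ = 0.367029, sin λ = -0.870274, cos λ = 0.492568.
ΔE = −sin λ·ΔX + cos λ·ΔY = −(-0.870274)·(502) + (0.492568)·(-246) = 315.71 m.

ΔE = 315.7 m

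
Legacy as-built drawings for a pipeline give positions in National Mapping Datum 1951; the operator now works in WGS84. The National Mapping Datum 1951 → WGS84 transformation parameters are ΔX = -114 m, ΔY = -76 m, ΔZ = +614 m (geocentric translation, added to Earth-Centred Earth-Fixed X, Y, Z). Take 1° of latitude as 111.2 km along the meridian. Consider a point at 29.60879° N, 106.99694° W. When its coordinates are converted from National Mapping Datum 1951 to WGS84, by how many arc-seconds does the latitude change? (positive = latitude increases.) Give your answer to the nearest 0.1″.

sin φ = 0.494075, cos φ = 0.869419, sin λ = -0.956320, cos λ = -0.292321.
North component: ΔN = −sin φ cos λ·ΔX − sin φ sin λ·ΔY + cos φ·ΔZ = −(0.494075)(-0.292321)(-114) − (0.494075)(-0.956320)(-76) + (0.869419)(614) = 481.45 m.
1° of latitude spans 111200 m, so Δφ = 481.45 / 111200 × 3600 = 15.586″.

Δφ = 15.6″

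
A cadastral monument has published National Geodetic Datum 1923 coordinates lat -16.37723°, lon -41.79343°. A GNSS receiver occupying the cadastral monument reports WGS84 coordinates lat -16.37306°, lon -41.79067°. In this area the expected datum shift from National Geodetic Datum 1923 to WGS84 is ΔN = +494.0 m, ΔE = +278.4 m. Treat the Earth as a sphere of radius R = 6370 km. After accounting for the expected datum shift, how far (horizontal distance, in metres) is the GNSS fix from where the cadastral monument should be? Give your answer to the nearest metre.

Observed coordinate differences: Δφ = +0.00417°, Δλ = +0.00276°.
Converting to metres (1° lat = 111177 m, cos φ = 0.959426): observed ΔN = 463.6 m, observed ΔE = 294.4 m.
Subtracting the expected shift leaves a residual of 463.6 − (494.0) = -30.4 m north and 294.4 − (278.4) = 16.0 m east.
Residual distance = √((-30.4)² + 16.0²) = 34.3 m.

34 m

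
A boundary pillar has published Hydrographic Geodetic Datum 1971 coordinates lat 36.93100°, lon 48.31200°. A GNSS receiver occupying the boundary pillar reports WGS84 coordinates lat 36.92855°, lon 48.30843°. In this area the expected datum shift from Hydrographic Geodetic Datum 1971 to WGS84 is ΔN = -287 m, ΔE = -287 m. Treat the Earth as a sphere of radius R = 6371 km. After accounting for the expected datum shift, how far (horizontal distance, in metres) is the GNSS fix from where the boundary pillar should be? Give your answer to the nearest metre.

34 m

Observed coordinate differences: Δφ = -0.00245°, Δλ = -0.00357°.
Converting to metres (1° lat = 111195 m, cos φ = 0.799360): observed ΔN = -272.4 m, observed ΔE = -317.3 m.
Subtracting the expected shift leaves a residual of -272.4 − (-287) = 14.6 m north and -317.3 − (-287) = -30.3 m east.
Residual distance = √(14.6² + (-30.3)²) = 33.6 m.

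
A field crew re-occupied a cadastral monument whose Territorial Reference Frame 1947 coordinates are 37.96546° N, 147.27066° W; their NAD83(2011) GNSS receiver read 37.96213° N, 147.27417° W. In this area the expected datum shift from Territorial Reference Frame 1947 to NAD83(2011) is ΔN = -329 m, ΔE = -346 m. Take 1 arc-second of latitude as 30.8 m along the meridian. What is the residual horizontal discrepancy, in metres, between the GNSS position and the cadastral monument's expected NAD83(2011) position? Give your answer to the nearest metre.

Observed coordinate differences: Δφ = -0.00333°, Δλ = -0.00351°.
Converting to metres (1° lat = 110880 m, cos φ = 0.788382): observed ΔN = -369.2 m, observed ΔE = -306.8 m.
Subtracting the expected shift leaves a residual of -369.2 − (-329) = -40.2 m north and -306.8 − (-346) = 39.2 m east.
Residual distance = √((-40.2)² + 39.2²) = 56.2 m.

56 m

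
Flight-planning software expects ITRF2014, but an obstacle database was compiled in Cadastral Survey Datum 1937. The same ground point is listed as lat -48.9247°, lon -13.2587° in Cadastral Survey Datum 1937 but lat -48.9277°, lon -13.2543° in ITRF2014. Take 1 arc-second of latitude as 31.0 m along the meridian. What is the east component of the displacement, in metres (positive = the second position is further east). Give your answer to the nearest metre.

ΔE = 323 m

Δφ = -48.9277° − -48.9247° = -0.0030°; Δλ = -13.2543° − -13.2587° = +0.0044°.
1° of latitude = 3600 × 31.00 = 111600 m.
ΔN = Δφ × 111600 = -334.8 m; ΔE = Δλ × 111600 × cos(-48.9247°) = +0.0044 × 111600 × 0.657050 = 322.6 m.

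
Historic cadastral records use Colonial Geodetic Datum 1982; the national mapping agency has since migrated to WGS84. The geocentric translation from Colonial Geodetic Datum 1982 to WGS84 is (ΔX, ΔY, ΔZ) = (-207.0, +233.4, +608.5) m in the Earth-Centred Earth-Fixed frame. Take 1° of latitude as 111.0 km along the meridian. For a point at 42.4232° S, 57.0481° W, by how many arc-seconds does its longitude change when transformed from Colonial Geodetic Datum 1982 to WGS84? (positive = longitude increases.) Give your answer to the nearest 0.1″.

Δλ = -2.1″

sin φ = -0.674601, cos φ = 0.738182, sin λ = -0.839127, cos λ = 0.543935.
East component: ΔE = −sin λ·ΔX + cos λ·ΔY = −(-0.839127)(-207.0) + (0.543935)(233.4) = -46.75 m.
1° of latitude spans 111000 m; at latitude φ, 1° of longitude spans that × cos φ = 81938.2 m, so Δλ = -46.75 / 81938.2 × 3600 = -2.054″.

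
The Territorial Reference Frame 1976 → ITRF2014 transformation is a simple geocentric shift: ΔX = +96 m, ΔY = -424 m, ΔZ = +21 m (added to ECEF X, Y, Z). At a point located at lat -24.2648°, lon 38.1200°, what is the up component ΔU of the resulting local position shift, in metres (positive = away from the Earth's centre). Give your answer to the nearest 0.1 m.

At φ = -24.2648°, λ = 38.1200°: sin φ = -0.410954, cos φ = 0.911656, sin λ = 0.617311, cos λ = 0.786720.
ΔU = cos φ cos λ·ΔX + cos φ sin λ·ΔY + sin φ·ΔZ = (0.911656)(0.786720)(96) + (0.911656)(0.617311)(-424) + (-0.410954)(21) = -178.39 m.

ΔU = -178.4 m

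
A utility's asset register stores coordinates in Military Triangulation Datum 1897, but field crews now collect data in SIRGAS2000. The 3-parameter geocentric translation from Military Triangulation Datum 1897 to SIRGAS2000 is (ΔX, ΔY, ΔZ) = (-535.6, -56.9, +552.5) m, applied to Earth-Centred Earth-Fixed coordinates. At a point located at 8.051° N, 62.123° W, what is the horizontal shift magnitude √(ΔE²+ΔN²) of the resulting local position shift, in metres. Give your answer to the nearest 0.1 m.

762.1 m

At φ = 8.051°, λ = -62.123°: sin φ = 0.140055, cos φ = 0.990144, sin λ = -0.883953, cos λ = 0.467575.
ΔE = −sin λ·ΔX + cos λ·ΔY = −(-0.883953)·(-535.6) + (0.467575)·(-56.9) = -500.05 m.
ΔN = −sin φ cos λ·ΔX − sin φ sin λ·ΔY + cos φ·ΔZ = −(0.140055)(0.467575)(-535.6) − (0.140055)(-0.883953)(-56.9) + (0.990144)(552.5) = 575.08 m.
Horizontal magnitude = √(ΔE² + ΔN²) = √((-500.05)² + 575.08²) = 762.08 m.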